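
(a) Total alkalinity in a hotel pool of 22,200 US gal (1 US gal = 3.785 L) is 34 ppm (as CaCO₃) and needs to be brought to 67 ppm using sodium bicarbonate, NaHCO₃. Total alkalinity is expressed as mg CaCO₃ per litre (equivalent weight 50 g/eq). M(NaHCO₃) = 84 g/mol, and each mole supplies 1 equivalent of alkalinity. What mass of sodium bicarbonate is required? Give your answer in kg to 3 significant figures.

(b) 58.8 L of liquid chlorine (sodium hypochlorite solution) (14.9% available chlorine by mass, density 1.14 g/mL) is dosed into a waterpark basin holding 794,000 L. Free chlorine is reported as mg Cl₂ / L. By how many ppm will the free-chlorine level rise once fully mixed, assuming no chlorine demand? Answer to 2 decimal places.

(a) Volume: 22,200 US gal × 3.785 L/gal = 84,027 L.
(a) Alkalinity to add: (67 − 34) = 33 mg/L as CaCO₃ × 84,027 L = 2773 g as CaCO₃.
(a) Equivalents: 2773 g ÷ 50 g/eq = 55.46 eq.
(a) NaHCO₃ supplies 1 eq per mole → 55.46 mol.
(a) Mass: 55.46 mol × 84 g/mol = 4658 g.

(b) Mass of solution: 58.8 L × 1000 mL/L × 1.14 g/mL = 67,030 g.
(b) Available chlorine delivered: 67,030 g × 0.149 = 9988 g as Cl₂.
(b) Concentration rise: 9988 g / 794,000 L = 12.58 mg/L = 12.58 ppm.

(a) 4.66 kg; (b) 12.58 ppm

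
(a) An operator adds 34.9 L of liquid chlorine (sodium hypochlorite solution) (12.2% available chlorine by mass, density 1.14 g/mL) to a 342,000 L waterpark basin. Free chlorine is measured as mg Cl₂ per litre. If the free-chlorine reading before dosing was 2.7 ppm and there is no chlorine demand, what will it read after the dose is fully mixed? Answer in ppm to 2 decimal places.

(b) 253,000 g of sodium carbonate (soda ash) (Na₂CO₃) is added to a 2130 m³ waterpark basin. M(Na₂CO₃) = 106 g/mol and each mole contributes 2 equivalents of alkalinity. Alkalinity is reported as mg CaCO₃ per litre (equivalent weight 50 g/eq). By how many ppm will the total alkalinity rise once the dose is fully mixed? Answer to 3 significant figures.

(a) Mass of solution: 34.9 L × 1000 mL/L × 1.14 g/mL = 39,790 g.
(a) Available chlorine delivered: 39,790 g × 0.122 = 4854 g as Cl₂.
(a) Concentration rise: 4854 g / 342,000 L = 14.19 mg/L = 14.19 ppm.
(a) Final FC: 2.7 + 14.19 = 16.89 ppm.

(b) Volume: 2130 m³ = 2,130,000 L.
(b) Moles of Na₂CO₃: 253,000 g ÷ 106 g/mol = 2387 mol → 4774 eq of alkalinity.
(b) As CaCO₃: 4774 eq × 50 g/eq = 238,700 g.
(b) Rise: 238,700 g / 2,130,000 L × 1000 = 112.1 mg/L.

(a) 16.89 ppm; (b) 112 ppm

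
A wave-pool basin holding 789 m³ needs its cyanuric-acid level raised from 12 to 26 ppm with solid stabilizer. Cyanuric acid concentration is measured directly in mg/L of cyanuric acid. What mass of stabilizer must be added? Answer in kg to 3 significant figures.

11.0 kg

Volume: 789 m³ = 789,000 L.
CYA to add: (26 − 12) = 14 mg/L × 789,000 L = 11,050 g cyanuric acid.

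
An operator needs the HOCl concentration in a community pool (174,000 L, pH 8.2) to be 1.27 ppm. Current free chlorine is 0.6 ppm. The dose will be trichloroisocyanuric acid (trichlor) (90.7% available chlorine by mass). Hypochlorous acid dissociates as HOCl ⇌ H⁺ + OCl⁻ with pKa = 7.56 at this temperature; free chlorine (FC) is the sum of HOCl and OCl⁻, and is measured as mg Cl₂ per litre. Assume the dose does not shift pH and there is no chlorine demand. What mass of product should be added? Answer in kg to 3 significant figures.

1.19 kg

[OCl⁻]/[HOCl] = 10^(pH − pKa) = 10^(8.2 − 7.56) = 4.365; fraction as HOCl = 1/(1 + 4.365) = 0.1864.
Free chlorine required for 1.27 ppm HOCl: 1.27 / 0.1864 = 6.814 ppm.
FC to add: 6.814 − 0.6 = 6.214 mg/L as Cl₂.
Cl₂ equivalent: 6.214 mg/L × 174,000 L = 1081 g.
Product at 90.7% available Cl: 1081 / 0.907 = 1192 g.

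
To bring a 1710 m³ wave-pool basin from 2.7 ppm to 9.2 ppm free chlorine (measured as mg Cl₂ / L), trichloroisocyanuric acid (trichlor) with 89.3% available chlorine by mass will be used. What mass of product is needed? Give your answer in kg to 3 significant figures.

Volume: 1710 m³ = 1,710,000 L.
Chlorine deficit: 9.2 − 2.7 = 6.5 ppm = 6.5 mg/L as Cl₂.
Cl₂ equivalent needed: 6.5 mg/L × 1,710,000 L = 11,120,000 mg = 11,120 g.
Product at 89.3% available chlorine: 11,120 / 0.893 = 12,450 g.

12.4 kg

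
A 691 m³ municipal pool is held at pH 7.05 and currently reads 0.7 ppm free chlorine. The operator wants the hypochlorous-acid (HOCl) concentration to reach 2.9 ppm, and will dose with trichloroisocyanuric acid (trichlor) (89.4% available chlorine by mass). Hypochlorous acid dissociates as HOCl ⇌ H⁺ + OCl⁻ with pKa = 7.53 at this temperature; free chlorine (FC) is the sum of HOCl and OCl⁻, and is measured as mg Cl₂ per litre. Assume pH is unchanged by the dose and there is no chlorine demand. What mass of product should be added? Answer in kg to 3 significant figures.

2.44 kg

Volume: 691 m³ = 691,000 L.
[OCl⁻]/[HOCl] = 10^(pH − pKa) = 10^(7.05 − 7.53) = 0.3311; fraction as HOCl = 1/(1 + 0.3311) = 0.7512.
Free chlorine required for 2.9 ppm HOCl: 2.9 / 0.7512 = 3.86 ppm.
FC to add: 3.86 − 0.7 = 3.16 mg/L as Cl₂.
Cl₂ equivalent: 3.16 mg/L × 691,000 L = 2184 g.
Product at 89.4% available Cl: 2184 / 0.894 = 2443 g.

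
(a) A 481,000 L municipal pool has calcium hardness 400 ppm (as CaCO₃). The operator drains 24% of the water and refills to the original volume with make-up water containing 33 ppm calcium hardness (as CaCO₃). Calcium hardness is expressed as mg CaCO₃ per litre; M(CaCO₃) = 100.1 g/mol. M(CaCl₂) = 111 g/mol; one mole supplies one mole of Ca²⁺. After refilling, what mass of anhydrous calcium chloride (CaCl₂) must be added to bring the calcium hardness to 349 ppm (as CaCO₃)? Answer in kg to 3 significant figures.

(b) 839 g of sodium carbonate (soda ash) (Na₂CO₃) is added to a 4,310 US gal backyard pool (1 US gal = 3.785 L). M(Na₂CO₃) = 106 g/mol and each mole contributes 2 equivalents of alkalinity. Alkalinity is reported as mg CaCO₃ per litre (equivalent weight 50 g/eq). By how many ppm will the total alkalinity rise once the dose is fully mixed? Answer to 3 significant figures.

(a) After draining 24% and refilling: 400 × 0.76 + 33 × 0.24 = 311.92 ppm.
(a) Deficit to target: 349 − 311.92 = 37.08 mg/L.
(a) As CaCO₃: 37.08 mg/L × 481,000 L = 17,840 g; ÷ 100.1 = 178.2 mol Ca²⁺.
(a) Mass: 178.2 × 111 = 19,780 g.

(b) Volume: 4,310 US gal × 3.785 L/gal = 16,313 L.
(b) Moles of Na₂CO₃: 839 g ÷ 106 g/mol = 7.915 mol → 15.83 eq of alkalinity.
(b) As CaCO₃: 15.83 eq × 50 g/eq = 791.5 g.
(b) Rise: 791.5 g / 16,313 L × 1000 = 48.52 mg/L.

(a) 19.8 kg; (b) 48.5 ppm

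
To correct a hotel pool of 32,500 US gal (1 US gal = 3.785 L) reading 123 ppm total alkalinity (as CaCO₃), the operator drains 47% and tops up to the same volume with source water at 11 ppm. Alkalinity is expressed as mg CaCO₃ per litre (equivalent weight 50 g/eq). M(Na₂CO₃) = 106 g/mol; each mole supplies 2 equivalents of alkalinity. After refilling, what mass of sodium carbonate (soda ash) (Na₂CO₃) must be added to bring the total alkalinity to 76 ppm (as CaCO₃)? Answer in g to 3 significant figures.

735 g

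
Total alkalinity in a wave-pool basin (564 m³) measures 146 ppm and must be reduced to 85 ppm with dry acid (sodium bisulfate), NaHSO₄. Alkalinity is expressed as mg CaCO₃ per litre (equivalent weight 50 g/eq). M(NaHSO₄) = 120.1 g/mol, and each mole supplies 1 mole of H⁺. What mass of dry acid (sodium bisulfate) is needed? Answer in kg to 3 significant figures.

82.6 kg

Volume: 564 m³ = 564,000 L.
Alkalinity to neutralize: (146 − 85) = 61 mg/L as CaCO₃ × 564,000 L = 34,400 g as CaCO₃.
Equivalents of H⁺ required: 34,400 ÷ 50 g/eq = 688.1 eq = 688.1 mol NaHSO₄.
Mass of NaHSO₄: 688.1 × 120.1 = 82,640 g.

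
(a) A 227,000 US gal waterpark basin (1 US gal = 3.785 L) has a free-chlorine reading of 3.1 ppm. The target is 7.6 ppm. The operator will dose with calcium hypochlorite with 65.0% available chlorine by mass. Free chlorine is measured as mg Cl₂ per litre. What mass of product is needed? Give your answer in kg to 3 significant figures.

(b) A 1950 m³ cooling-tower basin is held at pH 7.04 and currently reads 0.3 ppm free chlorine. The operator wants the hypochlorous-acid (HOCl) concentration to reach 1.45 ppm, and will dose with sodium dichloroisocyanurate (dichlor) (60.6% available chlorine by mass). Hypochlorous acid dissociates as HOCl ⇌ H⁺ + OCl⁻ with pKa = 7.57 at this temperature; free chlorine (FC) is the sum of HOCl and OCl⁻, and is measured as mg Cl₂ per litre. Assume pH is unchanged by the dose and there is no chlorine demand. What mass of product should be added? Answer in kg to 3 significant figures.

(a) 5.95 kg; (b) 5.08 kg

(a) Volume: 227,000 US gal × 3.785 L/gal = 859,195 L.
(a) Chlorine deficit: 7.6 − 3.1 = 4.5 ppm = 4.5 mg/L as Cl₂.
(a) Cl₂ equivalent needed: 4.5 mg/L × 859,195 L = 3,866,000 mg = 3866 g.
(a) Product at 65.0% available chlorine: 3866 / 0.65 = 5948 g.

(b) Volume: 1950 m³ = 1,950,000 L.
(b) [OCl⁻]/[HOCl] = 10^(pH − pKa) = 10^(7.04 − 7.57) = 0.2951; fraction as HOCl = 1/(1 + 0.2951) = 0.7721.
(b) Free chlorine required for 1.45 ppm HOCl: 1.45 / 0.7721 = 1.878 ppm.
(b) FC to add: 1.878 − 0.3 = 1.578 mg/L as Cl₂.
(b) Cl₂ equivalent: 1.578 mg/L × 1,950,000 L = 3077 g.
(b) Product at 60.6% available Cl: 3077 / 0.606 = 5077 g.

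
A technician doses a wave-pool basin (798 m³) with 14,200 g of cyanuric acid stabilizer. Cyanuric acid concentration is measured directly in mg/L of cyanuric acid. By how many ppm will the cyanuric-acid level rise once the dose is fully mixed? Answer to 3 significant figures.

Volume: 798 m³ = 798,000 L.
Rise: 14,200 g / 798,000 L × 1000 = 17.79 mg/L.

17.8 ppm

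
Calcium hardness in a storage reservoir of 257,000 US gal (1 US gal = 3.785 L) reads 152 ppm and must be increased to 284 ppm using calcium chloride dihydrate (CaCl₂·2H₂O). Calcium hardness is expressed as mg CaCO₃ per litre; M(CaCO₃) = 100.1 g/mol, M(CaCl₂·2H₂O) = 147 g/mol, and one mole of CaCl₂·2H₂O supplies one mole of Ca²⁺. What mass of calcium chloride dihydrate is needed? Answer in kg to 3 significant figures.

189 kg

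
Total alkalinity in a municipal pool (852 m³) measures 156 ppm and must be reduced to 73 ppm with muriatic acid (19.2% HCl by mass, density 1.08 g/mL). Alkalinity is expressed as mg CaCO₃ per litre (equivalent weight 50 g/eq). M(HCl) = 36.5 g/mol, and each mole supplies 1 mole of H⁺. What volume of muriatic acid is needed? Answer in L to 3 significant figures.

249 L

Volume: 852 m³ = 852,000 L.
Alkalinity to neutralize: (156 − 73) = 83 mg/L as CaCO₃ × 852,000 L = 70,720 g as CaCO₃.
Equivalents of H⁺ required: 70,720 ÷ 50 g/eq = 1414 eq = 1414 mol HCl.
Mass of HCl: 1414 × 36.5 = 51,620 g.
Mass of 19.2% solution: 51,620 / 0.192 = 268,900 g.
Volume: 268,900 g ÷ 1.08 g/mL = 249,000 mL.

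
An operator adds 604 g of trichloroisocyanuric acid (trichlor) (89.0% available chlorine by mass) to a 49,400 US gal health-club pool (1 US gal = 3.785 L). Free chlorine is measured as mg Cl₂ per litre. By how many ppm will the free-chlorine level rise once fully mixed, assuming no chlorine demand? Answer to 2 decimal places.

Volume: 49,400 US gal × 3.785 L/gal = 186,979 L.
Available chlorine delivered: 604 g × 0.89 = 537.6 g as Cl₂.
Concentration rise: 537.6 g / 186,979 L = 2.875 mg/L = 2.87 ppm.

2.87 ppm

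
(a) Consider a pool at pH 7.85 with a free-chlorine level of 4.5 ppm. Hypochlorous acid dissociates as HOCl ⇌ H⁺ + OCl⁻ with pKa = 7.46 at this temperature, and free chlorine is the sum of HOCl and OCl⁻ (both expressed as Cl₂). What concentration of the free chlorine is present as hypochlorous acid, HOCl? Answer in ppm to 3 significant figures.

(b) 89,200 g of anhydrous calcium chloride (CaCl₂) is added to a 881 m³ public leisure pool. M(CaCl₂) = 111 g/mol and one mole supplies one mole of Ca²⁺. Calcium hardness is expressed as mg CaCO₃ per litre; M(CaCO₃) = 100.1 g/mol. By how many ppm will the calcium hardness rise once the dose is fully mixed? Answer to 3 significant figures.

(a) 1.30 ppm; (b) 91.3 ppm

(a) [OCl⁻]/[HOCl] = 10^(pH − pKa) = 10^(7.85 − 7.46) = 10^0.39 = 2.455.
(a) Fraction as HOCl = 1 / (1 + 2.455) = 0.2895.
(a) HOCl = 0.2895 × 4.5 ppm = 1.303 ppm.

(b) Volume: 881 m³ = 881,000 L.
(b) Moles of Ca²⁺: 89,200 g ÷ 111 g/mol = 803.6 mol.
(b) As CaCO₃: 803.6 mol × 100.1 g/mol = 80,440 g.
(b) Rise: 80,440 g / 881,000 L × 1000 = 91.31 mg/L.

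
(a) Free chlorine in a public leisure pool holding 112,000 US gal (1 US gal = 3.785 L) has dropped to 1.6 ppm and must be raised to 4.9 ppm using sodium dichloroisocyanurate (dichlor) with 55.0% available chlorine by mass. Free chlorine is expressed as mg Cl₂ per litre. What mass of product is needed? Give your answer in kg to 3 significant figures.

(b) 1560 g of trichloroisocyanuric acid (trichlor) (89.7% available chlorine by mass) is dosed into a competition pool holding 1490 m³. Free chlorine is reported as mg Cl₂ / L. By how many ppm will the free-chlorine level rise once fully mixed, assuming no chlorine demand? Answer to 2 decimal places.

(a) 2.54 kg; (b) 0.94 ppm

(a) Volume: 112,000 US gal × 3.785 L/gal = 423,920 L.
(a) Chlorine deficit: 4.9 − 1.6 = 3.3 ppm = 3.3 mg/L as Cl₂.
(a) Cl₂ equivalent needed: 3.3 mg/L × 423,920 L = 1,399,000 mg = 1399 g.
(a) Product at 55.0% available chlorine: 1399 / 0.55 = 2544 g.

(b) Volume: 1490 m³ = 1,490,000 L.
(b) Available chlorine delivered: 1560 g × 0.897 = 1399 g as Cl₂.
(b) Concentration rise: 1399 g / 1,490,000 L = 0.9391 mg/L = 0.94 ppm.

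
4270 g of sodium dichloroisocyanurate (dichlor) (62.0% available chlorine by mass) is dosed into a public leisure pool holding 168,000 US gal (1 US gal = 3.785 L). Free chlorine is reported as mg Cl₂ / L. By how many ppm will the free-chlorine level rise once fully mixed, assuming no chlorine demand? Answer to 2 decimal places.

Volume: 168,000 US gal × 3.785 L/gal = 635,880 L.
Available chlorine delivered: 4270 g × 0.62 = 2647 g as Cl₂.
Concentration rise: 2647 g / 635,880 L = 4.163 mg/L = 4.16 ppm.

4.16 ppm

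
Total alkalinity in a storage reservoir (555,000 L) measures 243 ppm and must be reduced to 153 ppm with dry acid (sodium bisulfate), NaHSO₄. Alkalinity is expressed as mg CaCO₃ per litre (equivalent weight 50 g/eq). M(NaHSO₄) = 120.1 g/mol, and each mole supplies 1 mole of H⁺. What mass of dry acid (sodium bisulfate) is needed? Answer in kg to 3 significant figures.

120 kg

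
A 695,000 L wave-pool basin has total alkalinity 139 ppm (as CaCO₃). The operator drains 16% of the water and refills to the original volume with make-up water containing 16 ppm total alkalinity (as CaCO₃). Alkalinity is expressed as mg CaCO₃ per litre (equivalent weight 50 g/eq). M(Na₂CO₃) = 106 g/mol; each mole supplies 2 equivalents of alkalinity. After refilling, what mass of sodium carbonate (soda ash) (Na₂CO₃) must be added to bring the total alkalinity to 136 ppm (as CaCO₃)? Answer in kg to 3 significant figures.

12.3 kg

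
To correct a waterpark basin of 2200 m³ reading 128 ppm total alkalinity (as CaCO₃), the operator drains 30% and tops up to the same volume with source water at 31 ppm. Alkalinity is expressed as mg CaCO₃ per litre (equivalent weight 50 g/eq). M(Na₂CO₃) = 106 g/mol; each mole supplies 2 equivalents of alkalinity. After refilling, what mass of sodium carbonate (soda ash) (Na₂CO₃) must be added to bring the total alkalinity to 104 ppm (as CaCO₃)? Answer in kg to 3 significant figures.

Volume: 2200 m³ = 2,200,000 L.
After draining 30% and refilling: 128 × 0.70 + 31 × 0.30 = 98.9 ppm.
Deficit to target: 104 − 98.9 = 5.1 mg/L.
As CaCO₃: 5.1 mg/L × 2,200,000 L = 11,220 g; ÷ 50 g/eq ÷ 2 = 112.2 mol Na₂CO₃.
Mass: 112.2 × 106 = 11,890 g.

11.9 kg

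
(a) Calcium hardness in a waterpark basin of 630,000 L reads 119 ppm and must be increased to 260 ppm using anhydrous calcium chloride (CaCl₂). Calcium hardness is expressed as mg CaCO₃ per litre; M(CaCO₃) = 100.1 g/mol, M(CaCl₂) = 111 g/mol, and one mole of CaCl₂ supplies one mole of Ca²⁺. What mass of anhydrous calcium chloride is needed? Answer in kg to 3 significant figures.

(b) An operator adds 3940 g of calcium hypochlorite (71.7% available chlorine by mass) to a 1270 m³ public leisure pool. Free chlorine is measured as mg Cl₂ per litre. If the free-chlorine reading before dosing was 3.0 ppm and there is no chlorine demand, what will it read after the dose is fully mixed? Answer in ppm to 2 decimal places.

(a) 98.5 kg; (b) 5.22 ppm

(a) Hardness to add: (260 − 119) = 141 mg/L as CaCO₃ × 630,000 L = 88,830 g as CaCO₃.
(a) Moles of Ca²⁺ (1 mol Ca²⁺ ≡ 1 mol CaCO₃): 88,830 / 100.1 g/mol = 887.4 mol.
(a) Mass of CaCl₂: 887.4 × 111 = 98,500 g.

(b) Volume: 1270 m³ = 1,270,000 L.
(b) Available chlorine delivered: 3940 g × 0.717 = 2825 g as Cl₂.
(b) Concentration rise: 2825 g / 1,270,000 L = 2.224 mg/L = 2.22 ppm.
(b) Final FC: 3.0 + 2.22 = 5.22 ppm.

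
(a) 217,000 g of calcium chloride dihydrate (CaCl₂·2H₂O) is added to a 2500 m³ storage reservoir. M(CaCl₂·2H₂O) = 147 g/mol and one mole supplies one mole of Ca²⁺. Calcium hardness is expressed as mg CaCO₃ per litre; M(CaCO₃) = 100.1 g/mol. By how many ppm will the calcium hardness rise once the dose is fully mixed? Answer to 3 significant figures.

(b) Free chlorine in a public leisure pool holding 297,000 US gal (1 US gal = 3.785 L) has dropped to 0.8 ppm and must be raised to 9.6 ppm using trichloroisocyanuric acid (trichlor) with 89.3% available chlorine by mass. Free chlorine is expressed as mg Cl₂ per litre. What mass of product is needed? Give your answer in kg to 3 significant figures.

(a) Volume: 2500 m³ = 2,500,000 L.
(a) Moles of Ca²⁺: 217,000 g ÷ 147 g/mol = 1476 mol.
(a) As CaCO₃: 1476 mol × 100.1 g/mol = 147,800 g.
(a) Rise: 147,800 g / 2,500,000 L × 1000 = 59.11 mg/L.

(b) Volume: 297,000 US gal × 3.785 L/gal = 1,124,145 L.
(b) Chlorine deficit: 9.6 − 0.8 = 8.8 ppm = 8.8 mg/L as Cl₂.
(b) Cl₂ equivalent needed: 8.8 mg/L × 1,124,145 L = 9,892,000 mg = 9892 g.
(b) Product at 89.3% available chlorine: 9892 / 0.893 = 11,080 g.

(a) 59.1 ppm; (b) 11.1 kg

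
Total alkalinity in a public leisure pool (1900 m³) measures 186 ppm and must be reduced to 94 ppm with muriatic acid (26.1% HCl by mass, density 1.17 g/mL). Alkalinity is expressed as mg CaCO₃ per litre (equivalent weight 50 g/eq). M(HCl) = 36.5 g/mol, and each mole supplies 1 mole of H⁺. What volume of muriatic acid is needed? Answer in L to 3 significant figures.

Volume: 1900 m³ = 1,900,000 L.
Alkalinity to neutralize: (186 − 94) = 92 mg/L as CaCO₃ × 1,900,000 L = 174,800 g as CaCO₃.
Equivalents of H⁺ required: 174,800 ÷ 50 g/eq = 3496 eq = 3496 mol HCl.
Mass of HCl: 3496 × 36.5 = 127,600 g.
Mass of 26.1% solution: 127,600 / 0.261 = 488,900 g.
Volume: 488,900 g ÷ 1.17 g/mL = 417,900 mL.

418 L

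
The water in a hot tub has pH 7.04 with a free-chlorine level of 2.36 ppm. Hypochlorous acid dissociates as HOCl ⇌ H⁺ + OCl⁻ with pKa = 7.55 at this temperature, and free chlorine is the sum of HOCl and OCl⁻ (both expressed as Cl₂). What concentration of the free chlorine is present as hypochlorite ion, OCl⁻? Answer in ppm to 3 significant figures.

0.557 ppm

[OCl⁻]/[HOCl] = 10^(pH − pKa) = 10^(7.04 − 7.55) = 10^-0.51 = 0.309.
Fraction as HOCl = 1 / (1 + 0.309) = 0.7639.
OCl⁻ = (1 − 0.7639) × 2.36 ppm = 0.5571 ppm.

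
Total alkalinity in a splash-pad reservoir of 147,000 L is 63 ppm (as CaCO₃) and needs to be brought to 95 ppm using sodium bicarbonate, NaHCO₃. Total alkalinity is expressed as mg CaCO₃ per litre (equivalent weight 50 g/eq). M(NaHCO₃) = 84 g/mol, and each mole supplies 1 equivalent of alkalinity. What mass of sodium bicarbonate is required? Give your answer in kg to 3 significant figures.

7.90 kg

Alkalinity to add: (95 − 63) = 32 mg/L as CaCO₃ × 147,000 L = 4704 g as CaCO₃.
Equivalents: 4704 g ÷ 50 g/eq = 94.08 eq.
NaHCO₃ supplies 1 eq per mole → 94.08 mol.
Mass: 94.08 mol × 84 g/mol = 7903 g.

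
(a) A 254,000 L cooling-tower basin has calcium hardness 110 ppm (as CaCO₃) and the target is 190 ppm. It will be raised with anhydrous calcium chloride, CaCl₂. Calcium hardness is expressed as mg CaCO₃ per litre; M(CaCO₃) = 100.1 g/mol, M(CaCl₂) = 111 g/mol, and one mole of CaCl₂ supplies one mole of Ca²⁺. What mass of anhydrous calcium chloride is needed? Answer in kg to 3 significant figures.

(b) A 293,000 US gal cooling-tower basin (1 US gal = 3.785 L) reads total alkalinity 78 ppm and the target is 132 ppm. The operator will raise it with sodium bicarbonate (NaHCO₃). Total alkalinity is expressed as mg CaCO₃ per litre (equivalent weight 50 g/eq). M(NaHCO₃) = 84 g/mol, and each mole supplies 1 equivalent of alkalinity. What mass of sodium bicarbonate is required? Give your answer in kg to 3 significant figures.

(a) 22.5 kg; (b) 101 kg

(a) Hardness to add: (190 − 110) = 80 mg/L as CaCO₃ × 254,000 L = 20,320 g as CaCO₃.
(a) Moles of Ca²⁺ (1 mol Ca²⁺ ≡ 1 mol CaCO₃): 20,320 / 100.1 g/mol = 203 mol.
(a) Mass of CaCl₂: 203 × 111 = 22,530 g.

(b) Volume: 293,000 US gal × 3.785 L/gal = 1,109,005 L.
(b) Alkalinity to add: (132 − 78) = 54 mg/L as CaCO₃ × 1,109,005 L = 59,890 g as CaCO₃.
(b) Equivalents: 59,890 g ÷ 50 g/eq = 1198 eq.
(b) NaHCO₃ supplies 1 eq per mole → 1198 mol.
(b) Mass: 1198 mol × 84 g/mol = 100,600 g.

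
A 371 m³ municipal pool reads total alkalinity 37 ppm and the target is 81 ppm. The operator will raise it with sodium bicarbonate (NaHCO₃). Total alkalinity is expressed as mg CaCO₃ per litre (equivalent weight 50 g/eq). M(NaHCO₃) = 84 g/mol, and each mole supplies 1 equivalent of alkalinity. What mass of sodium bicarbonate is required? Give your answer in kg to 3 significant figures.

27.4 kg

Volume: 371 m³ = 371,000 L.
Alkalinity to add: (81 − 37) = 44 mg/L as CaCO₃ × 371,000 L = 16,320 g as CaCO₃.
Equivalents: 16,320 g ÷ 50 g/eq = 326.5 eq.
NaHCO₃ supplies 1 eq per mole → 326.5 mol.
Mass: 326.5 mol × 84 g/mol = 27,420 g.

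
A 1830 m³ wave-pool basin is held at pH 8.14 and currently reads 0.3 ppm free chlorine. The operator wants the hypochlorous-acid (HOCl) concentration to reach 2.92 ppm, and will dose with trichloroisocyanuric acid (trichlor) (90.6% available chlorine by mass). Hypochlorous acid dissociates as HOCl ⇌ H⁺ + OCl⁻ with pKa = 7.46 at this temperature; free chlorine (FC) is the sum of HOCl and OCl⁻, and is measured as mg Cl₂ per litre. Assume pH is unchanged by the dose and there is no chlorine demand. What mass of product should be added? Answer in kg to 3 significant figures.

33.5 kg

Volume: 1830 m³ = 1,830,000 L.
[OCl⁻]/[HOCl] = 10^(pH − pKa) = 10^(8.14 − 7.46) = 4.786; fraction as HOCl = 1/(1 + 4.786) = 0.1728.
Free chlorine required for 2.92 ppm HOCl: 2.92 / 0.1728 = 16.9 ppm.
FC to add: 16.9 − 0.3 = 16.6 mg/L as Cl₂.
Cl₂ equivalent: 16.6 mg/L × 1,830,000 L = 30,370 g.
Product at 90.6% available Cl: 30,370 / 0.906 = 33,520 g.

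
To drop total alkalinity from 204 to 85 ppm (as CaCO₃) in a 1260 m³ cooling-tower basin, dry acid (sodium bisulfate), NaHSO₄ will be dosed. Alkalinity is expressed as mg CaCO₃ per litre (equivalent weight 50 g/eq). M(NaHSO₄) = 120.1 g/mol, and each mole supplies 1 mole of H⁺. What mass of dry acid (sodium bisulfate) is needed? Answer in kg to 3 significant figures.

360 kg

Volume: 1260 m³ = 1,260,000 L.
Alkalinity to neutralize: (204 − 85) = 119 mg/L as CaCO₃ × 1,260,000 L = 149,900 g as CaCO₃.
Equivalents of H⁺ required: 149,900 ÷ 50 g/eq = 2999 eq = 2999 mol NaHSO₄.
Mass of NaHSO₄: 2999 × 120.1 = 360,200 g.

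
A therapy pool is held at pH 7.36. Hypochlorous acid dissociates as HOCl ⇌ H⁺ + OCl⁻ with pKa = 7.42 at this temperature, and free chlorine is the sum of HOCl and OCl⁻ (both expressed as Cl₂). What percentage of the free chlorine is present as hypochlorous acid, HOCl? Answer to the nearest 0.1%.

53.4%

[OCl⁻]/[HOCl] = 10^(pH − pKa) = 10^(7.36 − 7.42) = 10^-0.06 = 0.871.
Fraction as HOCl = 1 / (1 + 0.871) = 0.5345.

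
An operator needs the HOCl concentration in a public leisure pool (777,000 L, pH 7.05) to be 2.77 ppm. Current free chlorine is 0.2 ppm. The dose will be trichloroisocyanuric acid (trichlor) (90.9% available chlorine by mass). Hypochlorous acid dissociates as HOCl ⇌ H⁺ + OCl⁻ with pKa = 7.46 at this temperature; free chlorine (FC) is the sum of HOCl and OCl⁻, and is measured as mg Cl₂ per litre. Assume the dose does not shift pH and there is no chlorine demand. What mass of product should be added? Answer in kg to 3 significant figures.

3.12 kg

[OCl⁻]/[HOCl] = 10^(pH − pKa) = 10^(7.05 − 7.46) = 0.389; fraction as HOCl = 1/(1 + 0.389) = 0.7199.
Free chlorine required for 2.77 ppm HOCl: 2.77 / 0.7199 = 3.848 ppm.
FC to add: 3.848 − 0.2 = 3.648 mg/L as Cl₂.
Cl₂ equivalent: 3.648 mg/L × 777,000 L = 2834 g.
Product at 90.9% available Cl: 2834 / 0.909 = 3118 g.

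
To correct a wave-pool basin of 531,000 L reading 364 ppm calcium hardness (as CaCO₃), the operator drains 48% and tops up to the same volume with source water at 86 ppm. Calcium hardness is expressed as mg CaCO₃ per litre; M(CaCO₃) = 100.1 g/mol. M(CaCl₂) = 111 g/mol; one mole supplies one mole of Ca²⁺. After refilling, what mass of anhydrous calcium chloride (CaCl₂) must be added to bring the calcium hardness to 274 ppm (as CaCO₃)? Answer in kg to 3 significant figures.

After draining 48% and refilling: 364 × 0.52 + 86 × 0.48 = 230.56 ppm.
Deficit to target: 274 − 230.56 = 43.44 mg/L.
As CaCO₃: 43.44 mg/L × 531,000 L = 23,070 g; ÷ 100.1 = 230.4 mol Ca²⁺.
Mass: 230.4 × 111 = 25,580 g.

25.6 kg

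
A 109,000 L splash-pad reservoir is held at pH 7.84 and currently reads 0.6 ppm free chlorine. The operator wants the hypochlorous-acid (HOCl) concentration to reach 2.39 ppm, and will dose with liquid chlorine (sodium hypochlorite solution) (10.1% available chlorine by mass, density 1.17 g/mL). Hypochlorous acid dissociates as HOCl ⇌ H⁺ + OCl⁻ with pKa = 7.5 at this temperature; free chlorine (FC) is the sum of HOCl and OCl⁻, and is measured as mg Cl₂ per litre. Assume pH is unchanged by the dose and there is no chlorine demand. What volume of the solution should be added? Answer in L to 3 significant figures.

[OCl⁻]/[HOCl] = 10^(pH − pKa) = 10^(7.84 − 7.5) = 2.188; fraction as HOCl = 1/(1 + 2.188) = 0.3137.
Free chlorine required for 2.39 ppm HOCl: 2.39 / 0.3137 = 7.619 ppm.
FC to add: 7.619 − 0.6 = 7.019 mg/L as Cl₂.
Cl₂ equivalent: 7.019 mg/L × 109,000 L = 765 g.
Product at 10.1% available Cl: 765 / 0.101 = 7575 g.
Volume: 7575 g ÷ 1.17 g/mL = 6474 mL.

6.47 L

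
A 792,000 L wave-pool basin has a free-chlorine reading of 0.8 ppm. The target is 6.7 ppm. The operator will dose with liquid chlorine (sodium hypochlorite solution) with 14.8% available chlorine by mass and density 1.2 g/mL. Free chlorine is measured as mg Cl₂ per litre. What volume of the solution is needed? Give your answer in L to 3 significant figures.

26.3 L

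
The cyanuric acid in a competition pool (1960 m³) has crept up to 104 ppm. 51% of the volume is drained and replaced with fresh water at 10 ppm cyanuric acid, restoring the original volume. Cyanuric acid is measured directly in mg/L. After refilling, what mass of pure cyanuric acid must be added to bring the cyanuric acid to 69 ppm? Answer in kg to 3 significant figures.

25.4 kg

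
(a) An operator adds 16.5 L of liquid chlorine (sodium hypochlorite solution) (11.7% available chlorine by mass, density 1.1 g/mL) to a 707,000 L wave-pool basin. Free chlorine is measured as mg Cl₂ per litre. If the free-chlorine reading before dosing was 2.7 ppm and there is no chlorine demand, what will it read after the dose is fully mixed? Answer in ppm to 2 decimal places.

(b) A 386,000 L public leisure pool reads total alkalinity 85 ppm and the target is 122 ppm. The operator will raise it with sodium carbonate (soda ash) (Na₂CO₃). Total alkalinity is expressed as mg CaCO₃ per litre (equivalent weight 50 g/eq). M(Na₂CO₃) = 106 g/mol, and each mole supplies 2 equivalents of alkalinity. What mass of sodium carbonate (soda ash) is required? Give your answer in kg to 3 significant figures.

(a) Mass of solution: 16.5 L × 1000 mL/L × 1.1 g/mL = 18,150 g.
(a) Available chlorine delivered: 18,150 g × 0.117 = 2124 g as Cl₂.
(a) Concentration rise: 2124 g / 707,000 L = 3.004 mg/L = 3.00 ppm.
(a) Final FC: 2.7 + 3.00 = 5.70 ppm.

(b) Alkalinity to add: (122 − 85) = 37 mg/L as CaCO₃ × 386,000 L = 14,280 g as CaCO₃.
(b) Equivalents: 14,280 g ÷ 50 g/eq = 285.6 eq.
(b) Each mole of Na₂CO₃ supplies 2 eq, so 285.6 / 2 = 142.8 mol.
(b) Mass: 142.8 mol × 106 g/mol = 15,140 g.

(a) 5.70 ppm; (b) 15.1 kg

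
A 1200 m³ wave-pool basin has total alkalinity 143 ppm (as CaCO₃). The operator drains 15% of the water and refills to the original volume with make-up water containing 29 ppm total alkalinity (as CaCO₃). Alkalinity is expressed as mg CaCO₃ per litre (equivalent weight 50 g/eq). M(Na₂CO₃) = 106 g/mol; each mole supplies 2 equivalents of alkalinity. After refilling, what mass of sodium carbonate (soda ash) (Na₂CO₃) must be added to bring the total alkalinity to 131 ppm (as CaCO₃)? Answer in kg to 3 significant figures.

Volume: 1200 m³ = 1,200,000 L.
After draining 15% and refilling: 143 × 0.85 + 29 × 0.15 = 125.9 ppm.
Deficit to target: 131 − 125.9 = 5.1 mg/L.
As CaCO₃: 5.1 mg/L × 1,200,000 L = 6120 g; ÷ 50 g/eq ÷ 2 = 61.2 mol Na₂CO₃.
Mass: 61.2 × 106 = 6487 g.

6.49 kg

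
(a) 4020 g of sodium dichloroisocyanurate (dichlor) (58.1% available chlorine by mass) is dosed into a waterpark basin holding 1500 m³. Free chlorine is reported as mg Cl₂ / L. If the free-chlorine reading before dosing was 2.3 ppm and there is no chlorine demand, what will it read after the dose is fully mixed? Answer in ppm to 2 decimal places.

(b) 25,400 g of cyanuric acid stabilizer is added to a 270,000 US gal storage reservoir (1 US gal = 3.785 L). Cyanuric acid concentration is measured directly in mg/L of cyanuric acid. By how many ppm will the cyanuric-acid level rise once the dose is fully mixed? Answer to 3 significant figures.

(a) 3.86 ppm; (b) 24.9 ppm

(a) Volume: 1500 m³ = 1,500,000 L.
(a) Available chlorine delivered: 4020 g × 0.581 = 2336 g as Cl₂.
(a) Concentration rise: 2336 g / 1,500,000 L = 1.557 mg/L = 1.56 ppm.
(a) Final FC: 2.3 + 1.56 = 3.86 ppm.

(b) Volume: 270,000 US gal × 3.785 L/gal = 1,021,950 L.
(b) Rise: 25,400 g / 1,021,950 L × 1000 = 24.85 mg/L.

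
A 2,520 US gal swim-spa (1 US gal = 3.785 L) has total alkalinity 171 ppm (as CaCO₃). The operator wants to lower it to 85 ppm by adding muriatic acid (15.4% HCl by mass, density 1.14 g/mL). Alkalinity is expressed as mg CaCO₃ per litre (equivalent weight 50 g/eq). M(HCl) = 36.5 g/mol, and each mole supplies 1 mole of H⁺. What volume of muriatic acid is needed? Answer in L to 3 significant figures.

3.41 L

Volume: 2,520 US gal × 3.785 L/gal = 9,538 L.
Alkalinity to neutralize: (171 − 85) = 86 mg/L as CaCO₃ × 9,538 L = 820.3 g as CaCO₃.
Equivalents of H⁺ required: 820.3 ÷ 50 g/eq = 16.41 eq = 16.41 mol HCl.
Mass of HCl: 16.41 × 36.5 = 598.8 g.
Mass of 15.4% solution: 598.8 / 0.154 = 3888 g.
Volume: 3888 g ÷ 1.14 g/mL = 3411 mL.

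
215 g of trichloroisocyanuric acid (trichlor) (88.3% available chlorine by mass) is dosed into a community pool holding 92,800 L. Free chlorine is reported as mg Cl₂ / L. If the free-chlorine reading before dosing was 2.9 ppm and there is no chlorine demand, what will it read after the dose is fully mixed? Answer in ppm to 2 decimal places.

Available chlorine delivered: 215 g × 0.883 = 189.8 g as Cl₂.
Concentration rise: 189.8 g / 92,800 L = 2.046 mg/L = 2.05 ppm.
Final FC: 2.9 + 2.05 = 4.95 ppm.

4.95 ppm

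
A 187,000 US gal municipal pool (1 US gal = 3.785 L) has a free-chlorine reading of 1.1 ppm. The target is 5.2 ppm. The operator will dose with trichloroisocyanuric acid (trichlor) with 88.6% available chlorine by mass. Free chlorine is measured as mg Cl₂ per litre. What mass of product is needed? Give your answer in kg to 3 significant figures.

Volume: 187,000 US gal × 3.785 L/gal = 707,795 L.
Chlorine deficit: 5.2 − 1.1 = 4.1 ppm = 4.1 mg/L as Cl₂.
Cl₂ equivalent needed: 4.1 mg/L × 707,795 L = 2,902,000 mg = 2902 g.
Product at 88.6% available chlorine: 2902 / 0.886 = 3275 g.

3.28 kg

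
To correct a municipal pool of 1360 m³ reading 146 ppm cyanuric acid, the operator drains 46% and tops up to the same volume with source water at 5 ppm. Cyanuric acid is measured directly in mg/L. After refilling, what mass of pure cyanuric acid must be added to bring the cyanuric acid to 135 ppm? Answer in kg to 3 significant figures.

Volume: 1360 m³ = 1,360,000 L.
After draining 46% and refilling: 146 × 0.54 + 5 × 0.46 = 81.14 ppm.
Deficit to target: 135 − 81.14 = 53.86 mg/L.
Mass: 53.86 mg/L × 1,360,000 L = 73,250 g cyanuric acid.

73.2 kg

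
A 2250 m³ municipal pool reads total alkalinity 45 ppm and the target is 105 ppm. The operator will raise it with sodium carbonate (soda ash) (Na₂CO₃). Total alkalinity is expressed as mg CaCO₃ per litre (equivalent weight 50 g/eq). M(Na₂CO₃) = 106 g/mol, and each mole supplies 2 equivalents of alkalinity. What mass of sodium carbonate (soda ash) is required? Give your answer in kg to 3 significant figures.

143 kg

Volume: 2250 m³ = 2,250,000 L.
Alkalinity to add: (105 − 45) = 60 mg/L as CaCO₃ × 2,250,000 L = 135,000 g as CaCO₃.
Equivalents: 135,000 g ÷ 50 g/eq = 2700 eq.
Each mole of Na₂CO₃ supplies 2 eq, so 2700 / 2 = 1350 mol.
Mass: 1350 mol × 106 g/mol = 143,100 g.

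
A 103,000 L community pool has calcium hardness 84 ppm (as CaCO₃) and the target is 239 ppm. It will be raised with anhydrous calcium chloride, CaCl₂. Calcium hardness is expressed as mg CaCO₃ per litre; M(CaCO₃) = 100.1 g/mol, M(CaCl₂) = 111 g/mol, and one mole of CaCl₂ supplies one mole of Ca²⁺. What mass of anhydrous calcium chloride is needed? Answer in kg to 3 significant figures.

17.7 kg

Hardness to add: (239 − 84) = 155 mg/L as CaCO₃ × 103,000 L = 15,960 g as CaCO₃.
Moles of Ca²⁺ (1 mol Ca²⁺ ≡ 1 mol CaCO₃): 15,960 / 100.1 g/mol = 159.5 mol.
Mass of CaCl₂: 159.5 × 111 = 17,700 g.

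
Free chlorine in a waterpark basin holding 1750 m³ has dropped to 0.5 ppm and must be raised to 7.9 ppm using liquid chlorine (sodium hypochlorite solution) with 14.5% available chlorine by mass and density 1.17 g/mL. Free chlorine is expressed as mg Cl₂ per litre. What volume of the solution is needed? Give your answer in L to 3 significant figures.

76.3 L

Volume: 1750 m³ = 1,750,000 L.
Chlorine deficit: 7.9 − 0.5 = 7.4 ppm = 7.4 mg/L as Cl₂.
Cl₂ equivalent needed: 7.4 mg/L × 1,750,000 L = 12,950,000 mg = 12,950 g.
Product at 14.5% available chlorine: 12,950 / 0.145 = 89,310 g.
Volume at density 1.17 g/mL: 89,310 g ÷ 1.17 g/mL = 76,330 mL.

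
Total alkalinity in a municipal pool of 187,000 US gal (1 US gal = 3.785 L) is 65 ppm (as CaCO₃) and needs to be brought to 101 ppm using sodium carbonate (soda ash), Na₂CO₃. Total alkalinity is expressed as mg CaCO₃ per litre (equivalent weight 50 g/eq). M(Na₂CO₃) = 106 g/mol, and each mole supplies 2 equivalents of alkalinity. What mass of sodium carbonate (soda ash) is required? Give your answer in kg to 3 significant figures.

27.0 kg

Volume: 187,000 US gal × 3.785 L/gal = 707,795 L.
Alkalinity to add: (101 − 65) = 36 mg/L as CaCO₃ × 707,795 L = 25,480 g as CaCO₃.
Equivalents: 25,480 g ÷ 50 g/eq = 509.6 eq.
Each mole of Na₂CO₃ supplies 2 eq, so 509.6 / 2 = 254.8 mol.
Mass: 254.8 mol × 106 g/mol = 27,010 g.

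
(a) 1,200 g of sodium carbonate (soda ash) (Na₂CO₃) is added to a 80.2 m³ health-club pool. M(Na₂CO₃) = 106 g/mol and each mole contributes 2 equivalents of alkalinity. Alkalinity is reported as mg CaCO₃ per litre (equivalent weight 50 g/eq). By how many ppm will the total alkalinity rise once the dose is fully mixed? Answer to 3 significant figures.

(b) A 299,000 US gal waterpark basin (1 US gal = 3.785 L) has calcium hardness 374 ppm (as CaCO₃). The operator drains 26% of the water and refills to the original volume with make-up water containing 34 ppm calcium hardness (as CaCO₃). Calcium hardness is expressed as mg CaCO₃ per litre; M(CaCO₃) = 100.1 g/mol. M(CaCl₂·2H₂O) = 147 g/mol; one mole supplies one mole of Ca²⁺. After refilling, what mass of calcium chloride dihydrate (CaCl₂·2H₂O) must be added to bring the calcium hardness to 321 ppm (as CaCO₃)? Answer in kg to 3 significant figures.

(a) Volume: 80.2 m³ = 80,200 L.
(a) Moles of Na₂CO₃: 1,200 g ÷ 106 g/mol = 11.32 mol → 22.64 eq of alkalinity.
(a) As CaCO₃: 22.64 eq × 50 g/eq = 1132 g.
(a) Rise: 1132 g / 80,200 L × 1000 = 14.12 mg/L.

(b) Volume: 299,000 US gal × 3.785 L/gal = 1,131,715 L.
(b) After draining 26% and refilling: 374 × 0.74 + 34 × 0.26 = 285.6 ppm.
(b) Deficit to target: 321 − 285.6 = 35.4 mg/L.
(b) As CaCO₃: 35.4 mg/L × 1,131,715 L = 40,060 g; ÷ 100.1 = 400.2 mol Ca²⁺.
(b) Mass: 400.2 × 147 = 58,830 g.

(a) 14.1 ppm; (b) 58.8 kg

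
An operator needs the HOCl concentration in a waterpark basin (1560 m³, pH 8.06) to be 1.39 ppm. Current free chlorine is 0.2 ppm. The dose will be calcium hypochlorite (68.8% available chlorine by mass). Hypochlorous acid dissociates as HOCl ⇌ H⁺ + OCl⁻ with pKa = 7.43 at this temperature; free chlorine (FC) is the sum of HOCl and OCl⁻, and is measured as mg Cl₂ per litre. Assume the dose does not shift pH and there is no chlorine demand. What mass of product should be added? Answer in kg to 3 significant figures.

16.1 kg

Volume: 1560 m³ = 1,560,000 L.
[OCl⁻]/[HOCl] = 10^(pH − pKa) = 10^(8.06 − 7.43) = 4.266; fraction as HOCl = 1/(1 + 4.266) = 0.1899.
Free chlorine required for 1.39 ppm HOCl: 1.39 / 0.1899 = 7.319 ppm.
FC to add: 7.319 − 0.2 = 7.119 mg/L as Cl₂.
Cl₂ equivalent: 7.119 mg/L × 1,560,000 L = 11,110 g.
Product at 68.8% available Cl: 11,110 / 0.688 = 16,140 g.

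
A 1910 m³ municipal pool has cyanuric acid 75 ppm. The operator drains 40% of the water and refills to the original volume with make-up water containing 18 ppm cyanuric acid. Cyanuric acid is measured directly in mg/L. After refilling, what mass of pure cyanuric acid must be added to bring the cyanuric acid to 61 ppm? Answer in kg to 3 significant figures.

16.8 kg

Volume: 1910 m³ = 1,910,000 L.
After draining 40% and refilling: 75 × 0.60 + 18 × 0.40 = 52.2 ppm.
Deficit to target: 61 − 52.2 = 8.8 mg/L.
Mass: 8.8 mg/L × 1,910,000 L = 16,810 g cyanuric acid.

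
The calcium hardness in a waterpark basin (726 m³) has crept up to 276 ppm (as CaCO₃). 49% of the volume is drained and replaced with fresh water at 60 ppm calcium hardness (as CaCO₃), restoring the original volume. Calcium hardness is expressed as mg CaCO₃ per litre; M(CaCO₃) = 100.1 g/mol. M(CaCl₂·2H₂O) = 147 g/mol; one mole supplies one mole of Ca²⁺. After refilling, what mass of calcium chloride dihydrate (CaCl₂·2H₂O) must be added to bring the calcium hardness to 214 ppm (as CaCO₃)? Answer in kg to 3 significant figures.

46.7 kg

Volume: 726 m³ = 726,000 L.
After draining 49% and refilling: 276 × 0.51 + 60 × 0.49 = 170.16 ppm.
Deficit to target: 214 − 170.16 = 43.84 mg/L.
As CaCO₃: 43.84 mg/L × 726,000 L = 31,830 g; ÷ 100.1 = 318 mol Ca²⁺.
Mass: 318 × 147 = 46,740 g.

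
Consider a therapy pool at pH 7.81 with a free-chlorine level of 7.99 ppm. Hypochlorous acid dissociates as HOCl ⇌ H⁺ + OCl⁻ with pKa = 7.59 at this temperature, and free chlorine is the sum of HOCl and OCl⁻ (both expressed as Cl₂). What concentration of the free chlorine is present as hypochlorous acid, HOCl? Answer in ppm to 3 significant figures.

3.00 ppm

[OCl⁻]/[HOCl] = 10^(pH − pKa) = 10^(7.81 − 7.59) = 10^0.22 = 1.66.
Fraction as HOCl = 1 / (1 + 1.66) = 0.376.
HOCl = 0.376 × 7.99 ppm = 3.004 ppm.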